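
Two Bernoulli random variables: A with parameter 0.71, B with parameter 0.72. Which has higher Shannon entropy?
A

For binary distributions, entropy is maximized at p=0.5 and decreases as p moves toward 0 or 1.

H(A) = H(0.71) = 0.8687 bits
H(B) = H(0.72) = 0.8555 bits

Distribution A (p=0.71) is closer to uniform (p=0.5), so it has higher entropy.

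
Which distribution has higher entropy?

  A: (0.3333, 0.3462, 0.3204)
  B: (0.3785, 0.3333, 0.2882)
A

Both distributions are close to uniform, making this a harder comparison.

H(A) = 1.5842 bits
H(B) = 1.5761 bits

The distribution closer to uniform has higher entropy.
Answer: A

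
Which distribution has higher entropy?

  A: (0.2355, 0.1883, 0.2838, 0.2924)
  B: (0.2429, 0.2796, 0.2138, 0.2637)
B

Both distributions are close to uniform, making this a harder comparison.

H(A) = 1.9793 bits
H(B) = 1.9929 bits

The distribution closer to uniform has higher entropy.
Answer: B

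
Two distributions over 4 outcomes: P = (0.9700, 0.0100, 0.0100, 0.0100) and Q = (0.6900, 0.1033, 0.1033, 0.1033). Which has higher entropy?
Q

P is highly concentrated on one outcome (97%), making it nearly deterministic. Q spreads its mass more evenly (max 69%). The more spread-out distribution has higher entropy: H(P) ≈ 0.242 bits, H(Q) ≈ 1.385 bits.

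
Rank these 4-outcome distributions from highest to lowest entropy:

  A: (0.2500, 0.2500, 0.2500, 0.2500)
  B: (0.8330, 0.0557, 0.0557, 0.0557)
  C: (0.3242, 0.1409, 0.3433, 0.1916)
A > C > B

Key insight: Entropy is maximized by uniform distributions and minimized by concentrated distributions.

- Uniform distributions have maximum entropy log₂(4) = 2.0000 bits
- The more "peaked" or concentrated a distribution, the lower its entropy

Entropies:
  H(A) = 2.0000 bits
  H(B) = 0.9155 bits
  H(C) = 1.9115 bits

Ranking: A > C > B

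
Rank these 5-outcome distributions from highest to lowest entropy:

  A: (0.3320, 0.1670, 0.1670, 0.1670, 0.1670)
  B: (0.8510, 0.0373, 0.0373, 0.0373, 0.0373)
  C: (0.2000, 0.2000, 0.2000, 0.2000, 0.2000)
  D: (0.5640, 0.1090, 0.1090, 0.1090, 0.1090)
C > A > D > B

Key insight: Entropy is maximized by uniform distributions and minimized by concentrated distributions.

Entropies:
  H(A) = 2.2530 bits
  H(B) = 0.9053 bits
  H(C) = 2.3219 bits
  H(D) = 1.8601 bits

Ranking: C > A > D > B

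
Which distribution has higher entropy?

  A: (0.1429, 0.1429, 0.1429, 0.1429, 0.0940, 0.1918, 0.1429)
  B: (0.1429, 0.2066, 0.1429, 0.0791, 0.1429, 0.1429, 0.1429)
A

Both distributions are close to uniform, making this a harder comparison.

H(A) = 2.7827 bits
H(B) = 2.7648 bits

The distribution closer to uniform has higher entropy.
Answer: A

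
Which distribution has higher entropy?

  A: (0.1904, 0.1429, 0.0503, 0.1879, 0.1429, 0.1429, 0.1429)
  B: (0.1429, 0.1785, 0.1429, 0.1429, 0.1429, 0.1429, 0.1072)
B

Both distributions are close to uniform, making this a harder comparison.

H(A) = 2.7299 bits
H(B) = 2.7944 bits

The distribution closer to uniform has higher entropy.
Answer: B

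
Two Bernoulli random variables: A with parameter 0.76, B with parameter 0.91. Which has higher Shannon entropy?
A

For binary distributions, entropy is maximized at p=0.5 and decreases as p moves toward 0 or 1.

H(A) = H(0.76) = 0.7950 bits
H(B) = H(0.91) = 0.4365 bits

Distribution A (p=0.76) is closer to uniform (p=0.5), so it has higher entropy.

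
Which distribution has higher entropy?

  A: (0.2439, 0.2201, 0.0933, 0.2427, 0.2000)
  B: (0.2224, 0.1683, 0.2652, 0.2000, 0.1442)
B

Both distributions are close to uniform, making this a harder comparison.

H(A) = 2.2566 bits
H(B) = 2.2900 bits

The distribution closer to uniform has higher entropy.
Answer: B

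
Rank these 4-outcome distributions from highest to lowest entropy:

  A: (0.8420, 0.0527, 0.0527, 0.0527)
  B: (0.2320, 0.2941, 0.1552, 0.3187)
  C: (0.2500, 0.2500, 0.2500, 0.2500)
C > B > A

Key insight: Entropy is maximized by uniform distributions and minimized by concentrated distributions.

- Uniform distributions have maximum entropy log₂(4) = 2.0000 bits
- The more "peaked" or concentrated a distribution, the lower its entropy

Entropies:
  H(A) = 0.8799 bits
  H(B) = 1.9512 bits
  H(C) = 2.0000 bits

Ranking: C > B > A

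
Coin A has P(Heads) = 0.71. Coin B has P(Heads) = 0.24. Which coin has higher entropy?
A

For binary distributions, entropy is maximized at p=0.5 and decreases as p moves toward 0 or 1.

H(A) = H(0.71) = 0.8687 bits
H(B) = H(0.24) = 0.7950 bits

Distribution A (p=0.71) is closer to uniform (p=0.5), so it has higher entropy.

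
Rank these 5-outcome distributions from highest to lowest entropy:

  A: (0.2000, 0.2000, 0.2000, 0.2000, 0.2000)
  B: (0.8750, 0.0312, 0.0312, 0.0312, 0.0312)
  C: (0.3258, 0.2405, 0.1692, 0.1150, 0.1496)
A > C > B

Key insight: Entropy is maximized by uniform distributions and minimized by concentrated distributions.

- Uniform distributions have maximum entropy log₂(5) = 2.3219 bits
- The more "peaked" or concentrated a distribution, the lower its entropy

Entropies:
  H(A) = 2.3219 bits
  H(B) = 0.7936 bits
  H(C) = 2.2240 bits

Ranking: A > C > B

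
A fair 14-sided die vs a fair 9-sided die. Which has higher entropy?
14-sided die

Both are uniform distributions; for uniform over n outcomes, H = log₂(n). H(14-sided) = log₂(14) = 3.807 bits and H(9-sided) = log₂(9) = 3.170 bits. More outcomes in a uniform distribution means higher entropy.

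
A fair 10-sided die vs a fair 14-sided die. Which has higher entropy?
14-sided die

Both are uniform distributions; for uniform over n outcomes, H = log₂(n). H(10-sided) = log₂(10) = 3.322 bits and H(14-sided) = log₂(14) = 3.807 bits. More outcomes in a uniform distribution means higher entropy.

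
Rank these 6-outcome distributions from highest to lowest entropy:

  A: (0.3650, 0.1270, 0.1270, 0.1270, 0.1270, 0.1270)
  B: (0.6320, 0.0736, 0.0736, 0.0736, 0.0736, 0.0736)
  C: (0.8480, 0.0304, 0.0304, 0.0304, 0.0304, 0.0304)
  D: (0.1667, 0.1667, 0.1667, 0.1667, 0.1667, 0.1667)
D > A > B > C

Key insight: Entropy is maximized by uniform distributions and minimized by concentrated distributions.

Entropies:
  H(A) = 2.4212 bits
  H(B) = 1.8036 bits
  H(C) = 0.9678 bits
  H(D) = 2.5850 bits

Ranking: D > A > B > C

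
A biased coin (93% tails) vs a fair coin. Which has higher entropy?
Fair coin

The fair coin is uniform (p=0.5), maximizing binary entropy at 1 bit. The biased coin has H(0.93) ≈ 0.366 bits — its outcome is more predictable, so its entropy is lower.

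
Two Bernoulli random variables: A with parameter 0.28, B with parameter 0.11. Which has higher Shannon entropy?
A

For binary distributions, entropy is maximized at p=0.5 and decreases as p moves toward 0 or 1.

H(A) = H(0.28) = 0.8555 bits
H(B) = H(0.11) = 0.4999 bits

Distribution A (p=0.28) is closer to uniform (p=0.5), so it has higher entropy.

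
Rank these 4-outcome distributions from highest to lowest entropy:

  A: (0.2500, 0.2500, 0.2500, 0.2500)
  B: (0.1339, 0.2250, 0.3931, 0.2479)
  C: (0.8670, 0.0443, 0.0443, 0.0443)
A > B > C

Key insight: Entropy is maximized by uniform distributions and minimized by concentrated distributions.

- Uniform distributions have maximum entropy log₂(4) = 2.0000 bits
- The more "peaked" or concentrated a distribution, the lower its entropy

Entropies:
  H(A) = 2.0000 bits
  H(B) = 1.9010 bits
  H(C) = 0.7764 bits

Ranking: A > B > C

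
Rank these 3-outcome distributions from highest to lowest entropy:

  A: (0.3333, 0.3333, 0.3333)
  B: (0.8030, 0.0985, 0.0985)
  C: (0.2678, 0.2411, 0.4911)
A > C > B

Key insight: Entropy is maximized by uniform distributions and minimized by concentrated distributions.

- Uniform distributions have maximum entropy log₂(3) = 1.5850 bits
- The more "peaked" or concentrated a distribution, the lower its entropy

Entropies:
  H(A) = 1.5850 bits
  H(B) = 0.9129 bits
  H(C) = 1.5076 bits

Ranking: A > C > B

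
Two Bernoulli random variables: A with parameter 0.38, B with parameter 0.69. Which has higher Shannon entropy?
A

For binary distributions, entropy is maximized at p=0.5 and decreases as p moves toward 0 or 1.

H(A) = H(0.38) = 0.9580 bits
H(B) = H(0.69) = 0.8932 bits

Distribution A (p=0.38) is closer to uniform (p=0.5), so it has higher entropy.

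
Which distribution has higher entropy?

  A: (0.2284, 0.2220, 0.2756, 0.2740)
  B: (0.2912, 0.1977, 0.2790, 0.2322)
A

Both distributions are close to uniform, making this a harder comparison.

H(A) = 1.9928 bits
H(B) = 1.9836 bits

The distribution closer to uniform has higher entropy.
Answer: A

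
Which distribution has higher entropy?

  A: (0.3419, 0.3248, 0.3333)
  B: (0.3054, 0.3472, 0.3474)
A

Both distributions are close to uniform, making this a harder comparison.

H(A) = 1.5846 bits
H(B) = 1.5824 bits

The distribution closer to uniform has higher entropy.
Answer: A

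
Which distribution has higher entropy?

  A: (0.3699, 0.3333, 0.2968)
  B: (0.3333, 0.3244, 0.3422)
B

Both distributions are close to uniform, making this a harder comparison.

H(A) = 1.5792 bits
H(B) = 1.5846 bits

The distribution closer to uniform has higher entropy.
Answer: B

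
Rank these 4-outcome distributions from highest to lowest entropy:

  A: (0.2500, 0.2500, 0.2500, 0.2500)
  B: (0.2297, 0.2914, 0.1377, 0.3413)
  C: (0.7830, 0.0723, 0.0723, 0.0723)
A > B > C

Key insight: Entropy is maximized by uniform distributions and minimized by concentrated distributions.

- Uniform distributions have maximum entropy log₂(4) = 2.0000 bits
- The more "peaked" or concentrated a distribution, the lower its entropy

Entropies:
  H(A) = 2.0000 bits
  H(B) = 1.9290 bits
  H(C) = 1.0986 bits

Ranking: A > B > C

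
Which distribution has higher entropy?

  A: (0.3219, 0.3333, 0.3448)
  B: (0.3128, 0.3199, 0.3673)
A

Both distributions are close to uniform, making this a harder comparison.

H(A) = 1.5844 bits
H(B) = 1.5812 bits

The distribution closer to uniform has higher entropy.
Answer: A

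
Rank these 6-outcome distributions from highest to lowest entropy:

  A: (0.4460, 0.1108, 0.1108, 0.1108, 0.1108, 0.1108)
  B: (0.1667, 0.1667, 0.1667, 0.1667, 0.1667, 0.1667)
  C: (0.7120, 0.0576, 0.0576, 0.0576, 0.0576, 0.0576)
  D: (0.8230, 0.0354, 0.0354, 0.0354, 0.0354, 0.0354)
B > A > C > D

Key insight: Entropy is maximized by uniform distributions and minimized by concentrated distributions.

Entropies:
  H(A) = 2.2779 bits
  H(B) = 2.5850 bits
  H(C) = 1.5348 bits
  H(D) = 1.0845 bits

Ranking: B > A > C > D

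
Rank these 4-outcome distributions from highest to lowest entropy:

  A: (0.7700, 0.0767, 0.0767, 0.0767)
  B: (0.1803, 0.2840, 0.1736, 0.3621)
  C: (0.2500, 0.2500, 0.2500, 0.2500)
C > B > A

Key insight: Entropy is maximized by uniform distributions and minimized by concentrated distributions.

- Uniform distributions have maximum entropy log₂(4) = 2.0000 bits
- The more "peaked" or concentrated a distribution, the lower its entropy

Entropies:
  H(A) = 1.1426 bits
  H(B) = 1.9306 bits
  H(C) = 2.0000 bits

Ranking: C > B > A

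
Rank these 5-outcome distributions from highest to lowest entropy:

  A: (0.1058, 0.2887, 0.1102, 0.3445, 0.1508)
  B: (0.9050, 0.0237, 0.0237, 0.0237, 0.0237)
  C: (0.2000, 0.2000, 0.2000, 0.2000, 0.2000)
C > A > B

Key insight: Entropy is maximized by uniform distributions and minimized by concentrated distributions.

- Uniform distributions have maximum entropy log₂(5) = 2.3219 bits
- The more "peaked" or concentrated a distribution, the lower its entropy

Entropies:
  H(A) = 2.1522 bits
  H(B) = 0.6429 bits
  H(C) = 2.3219 bits

Ranking: C > A > B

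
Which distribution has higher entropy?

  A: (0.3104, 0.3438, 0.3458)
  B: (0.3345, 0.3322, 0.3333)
B

Both distributions are close to uniform, making this a harder comparison.

H(A) = 1.5832 bits
H(B) = 1.5850 bits

The distribution closer to uniform has higher entropy.
Answer: B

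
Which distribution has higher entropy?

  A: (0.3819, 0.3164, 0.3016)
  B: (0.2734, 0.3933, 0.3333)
A

Both distributions are close to uniform, making this a harder comparison.

H(A) = 1.5772 bits
H(B) = 1.5693 bits

The distribution closer to uniform has higher entropy.
Answer: A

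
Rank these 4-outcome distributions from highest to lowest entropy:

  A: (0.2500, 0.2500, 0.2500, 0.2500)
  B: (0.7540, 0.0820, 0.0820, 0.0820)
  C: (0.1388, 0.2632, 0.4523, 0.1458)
A > C > B

Key insight: Entropy is maximized by uniform distributions and minimized by concentrated distributions.

- Uniform distributions have maximum entropy log₂(4) = 2.0000 bits
- The more "peaked" or concentrated a distribution, the lower its entropy

Entropies:
  H(A) = 2.0000 bits
  H(B) = 1.1948 bits
  H(C) = 1.8249 bits

Ranking: A > C > B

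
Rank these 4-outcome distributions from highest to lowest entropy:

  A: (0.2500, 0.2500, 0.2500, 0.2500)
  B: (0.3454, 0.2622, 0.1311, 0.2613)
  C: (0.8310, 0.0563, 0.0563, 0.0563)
A > B > C

Key insight: Entropy is maximized by uniform distributions and minimized by concentrated distributions.

- Uniform distributions have maximum entropy log₂(4) = 2.0000 bits
- The more "peaked" or concentrated a distribution, the lower its entropy

Entropies:
  H(A) = 2.0000 bits
  H(B) = 1.9263 bits
  H(C) = 0.9233 bits

Ranking: A > B > C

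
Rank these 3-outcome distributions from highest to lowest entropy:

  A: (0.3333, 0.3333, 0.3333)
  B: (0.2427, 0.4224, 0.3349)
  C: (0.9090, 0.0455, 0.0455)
A > B > C

Key insight: Entropy is maximized by uniform distributions and minimized by concentrated distributions.

- Uniform distributions have maximum entropy log₂(3) = 1.5850 bits
- The more "peaked" or concentrated a distribution, the lower its entropy

Entropies:
  H(A) = 1.5850 bits
  H(B) = 1.5495 bits
  H(C) = 0.5308 bits

Ranking: A > B > C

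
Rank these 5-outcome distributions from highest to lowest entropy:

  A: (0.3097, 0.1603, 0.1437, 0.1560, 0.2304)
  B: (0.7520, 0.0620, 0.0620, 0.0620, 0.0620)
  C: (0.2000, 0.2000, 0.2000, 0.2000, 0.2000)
C > A > B

Key insight: Entropy is maximized by uniform distributions and minimized by concentrated distributions.

- Uniform distributions have maximum entropy log₂(5) = 2.3219 bits
- The more "peaked" or concentrated a distribution, the lower its entropy

Entropies:
  H(A) = 2.2553 bits
  H(B) = 1.3041 bits
  H(C) = 2.3219 bits

Ranking: C > A > B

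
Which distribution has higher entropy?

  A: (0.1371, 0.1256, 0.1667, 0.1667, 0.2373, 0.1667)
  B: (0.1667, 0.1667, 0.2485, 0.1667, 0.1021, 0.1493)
A

Both distributions are close to uniform, making this a harder comparison.

H(A) = 2.5539 bits
H(B) = 2.5375 bits

The distribution closer to uniform has higher entropy.
Answer: A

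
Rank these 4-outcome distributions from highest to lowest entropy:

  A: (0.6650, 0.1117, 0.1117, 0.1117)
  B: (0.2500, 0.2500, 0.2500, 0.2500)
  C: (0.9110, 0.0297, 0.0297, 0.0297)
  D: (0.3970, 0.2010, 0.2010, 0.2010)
B > D > A > C

Key insight: Entropy is maximized by uniform distributions and minimized by concentrated distributions.

Entropies:
  H(A) = 1.4509 bits
  H(B) = 2.0000 bits
  H(C) = 0.5742 bits
  H(D) = 1.9249 bits

Ranking: B > D > A > C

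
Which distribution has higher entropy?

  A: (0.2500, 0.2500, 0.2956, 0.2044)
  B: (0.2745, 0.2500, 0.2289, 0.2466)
B

Both distributions are close to uniform, making this a harder comparison.

H(A) = 1.9879 bits
H(B) = 1.9970 bits

The distribution closer to uniform has higher entropy.
Answer: B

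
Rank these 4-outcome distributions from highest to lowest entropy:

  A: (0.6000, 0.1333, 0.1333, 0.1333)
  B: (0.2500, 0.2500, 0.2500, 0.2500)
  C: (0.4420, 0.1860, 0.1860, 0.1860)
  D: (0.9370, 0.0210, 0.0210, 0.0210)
B > C > A > D

Key insight: Entropy is maximized by uniform distributions and minimized by concentrated distributions.

Entropies:
  H(A) = 1.6049 bits
  H(B) = 2.0000 bits
  H(C) = 1.8747 bits
  H(D) = 0.4391 bits

Ranking: B > C > A > D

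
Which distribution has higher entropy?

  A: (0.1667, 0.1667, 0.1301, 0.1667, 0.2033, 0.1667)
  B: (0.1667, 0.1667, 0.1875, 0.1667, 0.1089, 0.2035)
A

Both distributions are close to uniform, making this a harder comparison.

H(A) = 2.5733 bits
H(B) = 2.5612 bits

The distribution closer to uniform has higher entropy.
Answer: A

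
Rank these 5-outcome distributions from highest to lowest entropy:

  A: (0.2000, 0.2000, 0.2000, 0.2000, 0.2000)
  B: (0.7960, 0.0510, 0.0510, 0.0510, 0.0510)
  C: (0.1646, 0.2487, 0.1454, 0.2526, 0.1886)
A > C > B

Key insight: Entropy is maximized by uniform distributions and minimized by concentrated distributions.

- Uniform distributions have maximum entropy log₂(5) = 2.3219 bits
- The more "peaked" or concentrated a distribution, the lower its entropy

Entropies:
  H(A) = 2.3219 bits
  H(B) = 1.1379 bits
  H(C) = 2.2876 bits

Ranking: A > C > B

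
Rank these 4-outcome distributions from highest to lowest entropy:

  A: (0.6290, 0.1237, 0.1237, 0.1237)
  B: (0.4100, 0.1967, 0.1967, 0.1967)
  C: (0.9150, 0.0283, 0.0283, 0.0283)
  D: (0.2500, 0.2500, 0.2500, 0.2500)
D > B > A > C

Key insight: Entropy is maximized by uniform distributions and minimized by concentrated distributions.

Entropies:
  H(A) = 1.5395 bits
  H(B) = 1.9116 bits
  H(C) = 0.5543 bits
  H(D) = 2.0000 bits

Ranking: D > B > A > C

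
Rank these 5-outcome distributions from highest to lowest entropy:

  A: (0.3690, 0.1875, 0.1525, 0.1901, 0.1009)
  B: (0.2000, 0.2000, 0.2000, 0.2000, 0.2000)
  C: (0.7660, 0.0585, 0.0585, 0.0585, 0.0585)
B > A > C

Key insight: Entropy is maximized by uniform distributions and minimized by concentrated distributions.

- Uniform distributions have maximum entropy log₂(5) = 2.3219 bits
- The more "peaked" or concentrated a distribution, the lower its entropy

Entropies:
  H(A) = 2.1865 bits
  H(B) = 2.3219 bits
  H(C) = 1.2529 bits

Ranking: B > A > C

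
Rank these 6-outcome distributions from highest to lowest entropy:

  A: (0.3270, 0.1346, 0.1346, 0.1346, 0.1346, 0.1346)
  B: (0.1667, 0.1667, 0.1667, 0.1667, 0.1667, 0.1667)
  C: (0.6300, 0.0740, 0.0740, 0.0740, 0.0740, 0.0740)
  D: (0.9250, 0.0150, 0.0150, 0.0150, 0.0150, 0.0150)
B > A > C > D

Key insight: Entropy is maximized by uniform distributions and minimized by concentrated distributions.

Entropies:
  H(A) = 2.4745 bits
  H(B) = 2.5850 bits
  H(C) = 1.8098 bits
  H(D) = 0.5585 bits

Ranking: B > A > C > D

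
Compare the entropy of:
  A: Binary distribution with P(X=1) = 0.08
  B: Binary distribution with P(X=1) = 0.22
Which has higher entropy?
B

For binary distributions, entropy is maximized at p=0.5 and decreases as p moves toward 0 or 1.

H(A) = H(0.08) = 0.4022 bits
H(B) = H(0.22) = 0.7602 bits

Distribution B (p=0.22) is closer to uniform (p=0.5), so it has higher entropy.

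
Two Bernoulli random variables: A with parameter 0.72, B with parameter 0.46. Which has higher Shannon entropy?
B

For binary distributions, entropy is maximized at p=0.5 and decreases as p moves toward 0 or 1.

H(A) = H(0.72) = 0.8555 bits
H(B) = H(0.46) = 0.9954 bits

Distribution B (p=0.46) is closer to uniform (p=0.5), so it has higher entropy.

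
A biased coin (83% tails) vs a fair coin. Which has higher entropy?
Fair coin

The fair coin is uniform (p=0.5), maximizing binary entropy at 1 bit. The biased coin has H(0.83) ≈ 0.658 bits — its outcome is more predictable, so its entropy is lower.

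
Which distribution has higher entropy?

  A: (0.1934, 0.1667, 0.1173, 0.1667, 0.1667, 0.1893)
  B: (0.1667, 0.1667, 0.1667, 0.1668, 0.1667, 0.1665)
B

Both distributions are close to uniform, making this a harder comparison.

H(A) = 2.5681 bits
H(B) = 2.5850 bits

The distribution closer to uniform has higher entropy.
Answer: B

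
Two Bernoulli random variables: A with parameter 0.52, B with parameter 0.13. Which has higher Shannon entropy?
A

For binary distributions, entropy is maximized at p=0.5 and decreases as p moves toward 0 or 1.

H(A) = H(0.52) = 0.9988 bits
H(B) = H(0.13) = 0.5574 bits

Distribution A (p=0.52) is closer to uniform (p=0.5), so it has higher entropy.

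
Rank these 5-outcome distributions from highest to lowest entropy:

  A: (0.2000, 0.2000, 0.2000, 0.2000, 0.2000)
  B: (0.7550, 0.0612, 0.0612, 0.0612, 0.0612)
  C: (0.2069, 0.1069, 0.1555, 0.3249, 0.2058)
A > C > B

Key insight: Entropy is maximized by uniform distributions and minimized by concentrated distributions.

- Uniform distributions have maximum entropy log₂(5) = 2.3219 bits
- The more "peaked" or concentrated a distribution, the lower its entropy

Entropies:
  H(A) = 2.3219 bits
  H(B) = 1.2933 bits
  H(C) = 2.2290 bits

Ranking: A > C > B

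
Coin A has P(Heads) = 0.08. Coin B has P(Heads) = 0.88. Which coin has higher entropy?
B

For binary distributions, entropy is maximized at p=0.5 and decreases as p moves toward 0 or 1.

H(A) = H(0.08) = 0.4022 bits
H(B) = H(0.88) = 0.5294 bits

Distribution B (p=0.88) is closer to uniform (p=0.5), so it has higher entropy.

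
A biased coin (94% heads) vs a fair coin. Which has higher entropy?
Fair coin

The fair coin is uniform (p=0.5), maximizing binary entropy at 1 bit. The biased coin has H(0.94) ≈ 0.327 bits — its outcome is more predictable, so its entropy is lower.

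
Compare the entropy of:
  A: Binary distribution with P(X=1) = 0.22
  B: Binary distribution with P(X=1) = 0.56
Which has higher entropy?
B

For binary distributions, entropy is maximized at p=0.5 and decreases as p moves toward 0 or 1.

H(A) = H(0.22) = 0.7602 bits
H(B) = H(0.56) = 0.9896 bits

Distribution B (p=0.56) is closer to uniform (p=0.5), so it has higher entropy.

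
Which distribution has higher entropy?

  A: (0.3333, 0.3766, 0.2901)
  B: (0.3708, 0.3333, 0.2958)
B

Both distributions are close to uniform, making this a harder comparison.

H(A) = 1.5768 bits
H(B) = 1.5789 bits

The distribution closer to uniform has higher entropy.
Answer: B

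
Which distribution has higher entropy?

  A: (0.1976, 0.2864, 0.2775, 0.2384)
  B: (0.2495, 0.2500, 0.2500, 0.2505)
B

Both distributions are close to uniform, making this a harder comparison.

H(A) = 1.9853 bits
H(B) = 2.0000 bits

The distribution closer to uniform has higher entropy.
Answer: B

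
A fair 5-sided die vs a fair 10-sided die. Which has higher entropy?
10-sided die

Both are uniform distributions; for uniform over n outcomes, H = log₂(n). H(5-sided) = log₂(5) = 2.322 bits and H(10-sided) = log₂(10) = 3.322 bits. More outcomes in a uniform distribution means higher entropy.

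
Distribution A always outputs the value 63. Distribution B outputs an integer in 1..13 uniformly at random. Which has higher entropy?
B

A is deterministic, so H(A) = 0. B is uniform over 13 outcomes, so H(B) = log₂(13) = 3.700 bits. Any distribution with genuine randomness has higher entropy than a deterministic one.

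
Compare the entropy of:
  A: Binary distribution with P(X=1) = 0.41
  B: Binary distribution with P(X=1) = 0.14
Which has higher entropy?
A

For binary distributions, entropy is maximized at p=0.5 and decreases as p moves toward 0 or 1.

H(A) = H(0.41) = 0.9765 bits
H(B) = H(0.14) = 0.5842 bits

Distribution A (p=0.41) is closer to uniform (p=0.5), so it has higher entropy.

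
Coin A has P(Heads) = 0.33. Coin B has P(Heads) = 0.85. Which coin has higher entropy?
A

For binary distributions, entropy is maximized at p=0.5 and decreases as p moves toward 0 or 1.

H(A) = H(0.33) = 0.9149 bits
H(B) = H(0.85) = 0.6098 bits

Distribution A (p=0.33) is closer to uniform (p=0.5), so it has higher entropy.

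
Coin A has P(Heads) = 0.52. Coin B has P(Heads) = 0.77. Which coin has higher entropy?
A

For binary distributions, entropy is maximized at p=0.5 and decreases as p moves toward 0 or 1.

H(A) = H(0.52) = 0.9988 bits
H(B) = H(0.77) = 0.7780 bits

Distribution A (p=0.52) is closer to uniform (p=0.5), so it has higher entropy.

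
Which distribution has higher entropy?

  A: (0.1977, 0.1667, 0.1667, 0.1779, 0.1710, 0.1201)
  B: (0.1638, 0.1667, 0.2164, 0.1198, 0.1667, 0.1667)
A

Both distributions are close to uniform, making this a harder comparison.

H(A) = 2.5700 bits
H(B) = 2.5646 bits

The distribution closer to uniform has higher entropy.
Answer: A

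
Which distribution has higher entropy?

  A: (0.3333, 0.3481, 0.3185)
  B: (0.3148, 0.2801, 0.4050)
A

Both distributions are close to uniform, making this a harder comparison.

H(A) = 1.5840 bits
H(B) = 1.5673 bits

The distribution closer to uniform has higher entropy.
Answer: A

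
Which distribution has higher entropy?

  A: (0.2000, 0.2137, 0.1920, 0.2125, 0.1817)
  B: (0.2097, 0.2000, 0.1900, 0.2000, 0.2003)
B

Both distributions are close to uniform, making this a harder comparison.

H(A) = 2.3192 bits
H(B) = 2.3212 bits

The distribution closer to uniform has higher entropy.
Answer: B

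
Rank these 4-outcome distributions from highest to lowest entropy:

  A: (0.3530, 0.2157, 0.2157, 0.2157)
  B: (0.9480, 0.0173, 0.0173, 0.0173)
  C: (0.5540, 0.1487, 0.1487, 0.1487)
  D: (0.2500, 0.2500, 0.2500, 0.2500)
D > A > C > B

Key insight: Entropy is maximized by uniform distributions and minimized by concentrated distributions.

Entropies:
  H(A) = 1.9622 bits
  H(B) = 0.3773 bits
  H(C) = 1.6985 bits
  H(D) = 2.0000 bits

Ranking: D > A > C > B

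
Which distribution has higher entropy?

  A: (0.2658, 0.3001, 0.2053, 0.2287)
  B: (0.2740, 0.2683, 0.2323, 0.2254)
B

Both distributions are close to uniform, making this a harder comparison.

H(A) = 1.9850 bits
H(B) = 1.9947 bits

The distribution closer to uniform has higher entropy.
Answer: B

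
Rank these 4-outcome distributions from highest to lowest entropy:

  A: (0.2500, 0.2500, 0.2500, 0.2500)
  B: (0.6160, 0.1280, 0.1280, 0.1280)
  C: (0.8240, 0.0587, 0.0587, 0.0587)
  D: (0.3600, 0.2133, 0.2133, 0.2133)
A > D > B > C

Key insight: Entropy is maximized by uniform distributions and minimized by concentrated distributions.

Entropies:
  H(A) = 2.0000 bits
  H(B) = 1.5694 bits
  H(C) = 0.9502 bits
  H(D) = 1.9571 bits

Ranking: A > D > B > C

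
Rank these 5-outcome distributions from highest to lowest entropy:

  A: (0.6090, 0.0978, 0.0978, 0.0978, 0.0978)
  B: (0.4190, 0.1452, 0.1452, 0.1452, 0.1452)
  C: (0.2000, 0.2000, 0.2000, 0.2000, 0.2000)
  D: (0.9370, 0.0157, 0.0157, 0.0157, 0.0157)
C > B > A > D

Key insight: Entropy is maximized by uniform distributions and minimized by concentrated distributions.

Entropies:
  H(A) = 1.7474 bits
  H(B) = 2.1430 bits
  H(C) = 2.3219 bits
  H(D) = 0.4652 bits

Ranking: C > B > A > D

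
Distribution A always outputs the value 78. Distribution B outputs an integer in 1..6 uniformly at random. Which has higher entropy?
B

A is deterministic, so H(A) = 0. B is uniform over 6 outcomes, so H(B) = log₂(6) = 2.585 bits. Any distribution with genuine randomness has higher entropy than a deterministic one.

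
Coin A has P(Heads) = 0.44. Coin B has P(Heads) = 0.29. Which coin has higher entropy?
A

For binary distributions, entropy is maximized at p=0.5 and decreases as p moves toward 0 or 1.

H(A) = H(0.44) = 0.9896 bits
H(B) = H(0.29) = 0.8687 bits

Distribution A (p=0.44) is closer to uniform (p=0.5), so it has higher entropy.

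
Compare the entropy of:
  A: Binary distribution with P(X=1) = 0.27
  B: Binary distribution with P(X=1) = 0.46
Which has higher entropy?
B

For binary distributions, entropy is maximized at p=0.5 and decreases as p moves toward 0 or 1.

H(A) = H(0.27) = 0.8415 bits
H(B) = H(0.46) = 0.9954 bits

Distribution B (p=0.46) is closer to uniform (p=0.5), so it has higher entropy.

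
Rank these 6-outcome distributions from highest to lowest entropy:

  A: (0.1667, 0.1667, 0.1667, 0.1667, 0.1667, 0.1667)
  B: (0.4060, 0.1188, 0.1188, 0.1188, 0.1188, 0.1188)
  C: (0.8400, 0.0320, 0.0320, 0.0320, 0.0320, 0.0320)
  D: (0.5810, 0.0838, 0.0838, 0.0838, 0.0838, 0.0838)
A > B > D > C

Key insight: Entropy is maximized by uniform distributions and minimized by concentrated distributions.

Entropies:
  H(A) = 2.5850 bits
  H(B) = 2.3536 bits
  H(C) = 1.0058 bits
  H(D) = 1.9539 bits

Ranking: A > B > D > C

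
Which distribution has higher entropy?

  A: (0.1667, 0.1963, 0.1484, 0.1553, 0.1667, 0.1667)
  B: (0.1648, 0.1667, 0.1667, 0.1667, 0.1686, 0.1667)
B

Both distributions are close to uniform, making this a harder comparison.

H(A) = 2.5793 bits
H(B) = 2.5849 bits

The distribution closer to uniform has higher entropy.
Answer: B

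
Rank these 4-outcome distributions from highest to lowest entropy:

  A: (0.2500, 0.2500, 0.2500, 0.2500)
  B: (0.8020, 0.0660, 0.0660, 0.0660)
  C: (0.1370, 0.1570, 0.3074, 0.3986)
A > C > B

Key insight: Entropy is maximized by uniform distributions and minimized by concentrated distributions.

- Uniform distributions have maximum entropy log₂(4) = 2.0000 bits
- The more "peaked" or concentrated a distribution, the lower its entropy

Entropies:
  H(A) = 2.0000 bits
  H(B) = 1.0317 bits
  H(C) = 1.8643 bits

Ranking: A > C > B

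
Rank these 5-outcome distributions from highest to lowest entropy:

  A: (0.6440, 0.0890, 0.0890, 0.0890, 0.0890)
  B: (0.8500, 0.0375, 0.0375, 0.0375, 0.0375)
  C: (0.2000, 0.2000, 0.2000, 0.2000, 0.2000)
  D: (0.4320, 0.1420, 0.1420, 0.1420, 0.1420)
C > D > A > B

Key insight: Entropy is maximized by uniform distributions and minimized by concentrated distributions.

Entropies:
  H(A) = 1.6513 bits
  H(B) = 0.9098 bits
  H(C) = 2.3219 bits
  H(D) = 2.1226 bits

Ranking: C > D > A > B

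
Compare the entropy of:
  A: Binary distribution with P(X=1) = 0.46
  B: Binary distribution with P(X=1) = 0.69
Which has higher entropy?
A

For binary distributions, entropy is maximized at p=0.5 and decreases as p moves toward 0 or 1.

H(A) = H(0.46) = 0.9954 bits
H(B) = H(0.69) = 0.8932 bits

Distribution A (p=0.46) is closer to uniform (p=0.5), so it has higher entropy.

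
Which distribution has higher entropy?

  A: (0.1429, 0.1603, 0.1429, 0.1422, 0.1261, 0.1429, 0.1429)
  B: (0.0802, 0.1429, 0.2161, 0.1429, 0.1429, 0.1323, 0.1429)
A

Both distributions are close to uniform, making this a harder comparison.

H(A) = 2.8044 bits
H(B) = 2.7598 bits

The distribution closer to uniform has higher entropy.
Answer: A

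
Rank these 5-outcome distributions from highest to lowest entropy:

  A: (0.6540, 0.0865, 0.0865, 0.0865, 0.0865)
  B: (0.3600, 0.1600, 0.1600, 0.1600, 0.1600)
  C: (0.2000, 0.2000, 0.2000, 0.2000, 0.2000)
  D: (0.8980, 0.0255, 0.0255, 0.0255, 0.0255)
C > B > A > D

Key insight: Entropy is maximized by uniform distributions and minimized by concentrated distributions.

Entropies:
  H(A) = 1.6224 bits
  H(B) = 2.2227 bits
  H(C) = 2.3219 bits
  H(D) = 0.6793 bits

Ranking: C > B > A > D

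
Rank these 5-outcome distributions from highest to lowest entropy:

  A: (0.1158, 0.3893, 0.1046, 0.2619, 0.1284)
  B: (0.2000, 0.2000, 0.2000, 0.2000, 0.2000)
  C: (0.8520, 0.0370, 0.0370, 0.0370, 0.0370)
B > A > C

Key insight: Entropy is maximized by uniform distributions and minimized by concentrated distributions.

- Uniform distributions have maximum entropy log₂(5) = 2.3219 bits
- The more "peaked" or concentrated a distribution, the lower its entropy

Entropies:
  H(A) = 2.1171 bits
  H(B) = 2.3219 bits
  H(C) = 0.9008 bits

Ranking: B > A > C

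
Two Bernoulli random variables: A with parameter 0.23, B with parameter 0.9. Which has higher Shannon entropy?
A

For binary distributions, entropy is maximized at p=0.5 and decreases as p moves toward 0 or 1.

H(A) = H(0.23) = 0.7780 bits
H(B) = H(0.9) = 0.4690 bits

Distribution A (p=0.23) is closer to uniform (p=0.5), so it has higher entropy.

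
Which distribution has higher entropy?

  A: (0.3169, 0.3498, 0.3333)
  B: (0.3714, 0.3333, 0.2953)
A

Both distributions are close to uniform, making this a harder comparison.

H(A) = 1.5838 bits
H(B) = 1.5787 bits

The distribution closer to uniform has higher entropy.
Answer: A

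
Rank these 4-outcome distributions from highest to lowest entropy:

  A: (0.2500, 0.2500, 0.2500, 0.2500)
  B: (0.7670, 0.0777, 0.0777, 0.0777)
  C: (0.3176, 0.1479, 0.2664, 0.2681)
A > C > B

Key insight: Entropy is maximized by uniform distributions and minimized by concentrated distributions.

- Uniform distributions have maximum entropy log₂(4) = 2.0000 bits
- The more "peaked" or concentrated a distribution, the lower its entropy

Entropies:
  H(A) = 2.0000 bits
  H(B) = 1.1525 bits
  H(C) = 1.9509 bits

Ranking: A > C > B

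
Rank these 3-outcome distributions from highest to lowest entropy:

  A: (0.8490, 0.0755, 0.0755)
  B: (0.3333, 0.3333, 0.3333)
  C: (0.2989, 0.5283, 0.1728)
B > C > A

Key insight: Entropy is maximized by uniform distributions and minimized by concentrated distributions.

- Uniform distributions have maximum entropy log₂(3) = 1.5850 bits
- The more "peaked" or concentrated a distribution, the lower its entropy

Entropies:
  H(A) = 0.7633 bits
  H(B) = 1.5850 bits
  H(C) = 1.4448 bits

Ranking: B > C > A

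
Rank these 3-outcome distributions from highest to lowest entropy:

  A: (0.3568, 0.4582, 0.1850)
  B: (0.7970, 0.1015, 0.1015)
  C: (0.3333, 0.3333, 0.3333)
C > A > B

Key insight: Entropy is maximized by uniform distributions and minimized by concentrated distributions.

- Uniform distributions have maximum entropy log₂(3) = 1.5850 bits
- The more "peaked" or concentrated a distribution, the lower its entropy

Entropies:
  H(A) = 1.4968 bits
  H(B) = 0.9309 bits
  H(C) = 1.5850 bits

Ranking: C > A > B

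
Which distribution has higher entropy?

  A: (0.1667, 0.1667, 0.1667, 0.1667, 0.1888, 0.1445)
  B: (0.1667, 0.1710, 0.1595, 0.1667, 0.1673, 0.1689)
B

Both distributions are close to uniform, making this a harder comparison.

H(A) = 2.5807 bits
H(B) = 2.5846 bits

The distribution closer to uniform has higher entropy.
Answer: B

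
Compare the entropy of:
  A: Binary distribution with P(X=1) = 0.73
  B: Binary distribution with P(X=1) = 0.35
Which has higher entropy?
B

For binary distributions, entropy is maximized at p=0.5 and decreases as p moves toward 0 or 1.

H(A) = H(0.73) = 0.8415 bits
H(B) = H(0.35) = 0.9341 bits

Distribution B (p=0.35) is closer to uniform (p=0.5), so it has higher entropy.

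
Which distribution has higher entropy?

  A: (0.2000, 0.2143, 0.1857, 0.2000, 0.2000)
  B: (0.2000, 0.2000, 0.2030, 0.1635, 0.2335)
A

Both distributions are close to uniform, making this a harder comparison.

H(A) = 2.3205 bits
H(B) = 2.3129 bits

The distribution closer to uniform has higher entropy.
Answer: A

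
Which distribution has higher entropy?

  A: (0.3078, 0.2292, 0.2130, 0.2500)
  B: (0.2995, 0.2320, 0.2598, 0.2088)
B

Both distributions are close to uniform, making this a harder comparison.

H(A) = 1.9856 bits
H(B) = 1.9869 bits

The distribution closer to uniform has higher entropy.
Answer: B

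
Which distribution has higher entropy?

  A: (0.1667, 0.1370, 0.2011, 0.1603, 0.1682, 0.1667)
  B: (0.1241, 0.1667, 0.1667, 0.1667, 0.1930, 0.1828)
A

Both distributions are close to uniform, making this a harder comparison.

H(A) = 2.5759 bits
H(B) = 2.5724 bits

The distribution closer to uniform has higher entropy.
Answer: A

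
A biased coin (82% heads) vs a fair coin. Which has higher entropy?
Fair coin

The fair coin is uniform (p=0.5), maximizing binary entropy at 1 bit. The biased coin has H(0.82) ≈ 0.680 bits — its outcome is more predictable, so its entropy is lower.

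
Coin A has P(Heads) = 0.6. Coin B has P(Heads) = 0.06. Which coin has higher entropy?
A

For binary distributions, entropy is maximized at p=0.5 and decreases as p moves toward 0 or 1.

H(A) = H(0.6) = 0.9710 bits
H(B) = H(0.06) = 0.3274 bits

Distribution A (p=0.6) is closer to uniform (p=0.5), so it has higher entropy.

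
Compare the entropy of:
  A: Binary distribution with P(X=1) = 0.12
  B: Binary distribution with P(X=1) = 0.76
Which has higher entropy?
B

For binary distributions, entropy is maximized at p=0.5 and decreases as p moves toward 0 or 1.

H(A) = H(0.12) = 0.5294 bits
H(B) = H(0.76) = 0.7950 bits

Distribution B (p=0.76) is closer to uniform (p=0.5), so it has higher entropy.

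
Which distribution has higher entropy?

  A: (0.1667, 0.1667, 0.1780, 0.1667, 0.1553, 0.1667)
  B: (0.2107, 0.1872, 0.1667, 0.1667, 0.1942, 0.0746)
A

Both distributions are close to uniform, making this a harder comparison.

H(A) = 2.5838 bits
H(B) = 2.5261 bits

The distribution closer to uniform has higher entropy.
Answer: A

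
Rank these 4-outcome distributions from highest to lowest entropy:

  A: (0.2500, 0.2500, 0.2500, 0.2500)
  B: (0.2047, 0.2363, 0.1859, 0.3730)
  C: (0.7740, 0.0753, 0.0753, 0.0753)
A > B > C

Key insight: Entropy is maximized by uniform distributions and minimized by concentrated distributions.

- Uniform distributions have maximum entropy log₂(4) = 2.0000 bits
- The more "peaked" or concentrated a distribution, the lower its entropy

Entropies:
  H(A) = 2.0000 bits
  H(B) = 1.9422 bits
  H(C) = 1.1292 bits

Ranking: A > B > C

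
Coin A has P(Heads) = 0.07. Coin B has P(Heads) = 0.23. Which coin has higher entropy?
B

For binary distributions, entropy is maximized at p=0.5 and decreases as p moves toward 0 or 1.

H(A) = H(0.07) = 0.3659 bits
H(B) = H(0.23) = 0.7780 bits

Distribution B (p=0.23) is closer to uniform (p=0.5), so it has higher entropy.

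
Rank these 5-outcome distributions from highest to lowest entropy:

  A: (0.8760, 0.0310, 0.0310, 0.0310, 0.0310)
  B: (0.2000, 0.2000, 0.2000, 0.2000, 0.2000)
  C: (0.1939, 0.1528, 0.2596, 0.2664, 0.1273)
B > C > A

Key insight: Entropy is maximized by uniform distributions and minimized by concentrated distributions.

- Uniform distributions have maximum entropy log₂(5) = 2.3219 bits
- The more "peaked" or concentrated a distribution, the lower its entropy

Entropies:
  H(A) = 0.7888 bits
  H(B) = 2.3219 bits
  H(C) = 2.2651 bits

Ranking: B > C > A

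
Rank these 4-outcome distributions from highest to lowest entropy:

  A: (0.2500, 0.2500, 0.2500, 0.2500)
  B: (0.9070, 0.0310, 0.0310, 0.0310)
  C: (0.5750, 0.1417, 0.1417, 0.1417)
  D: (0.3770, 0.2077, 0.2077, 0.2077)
A > D > C > B

Key insight: Entropy is maximized by uniform distributions and minimized by concentrated distributions.

Entropies:
  H(A) = 2.0000 bits
  H(B) = 0.5938 bits
  H(C) = 1.6573 bits
  H(D) = 1.9433 bits

Ranking: A > D > C > B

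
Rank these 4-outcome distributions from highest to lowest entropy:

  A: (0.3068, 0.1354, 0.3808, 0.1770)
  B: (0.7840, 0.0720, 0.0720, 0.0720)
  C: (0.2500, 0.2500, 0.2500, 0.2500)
C > A > B

Key insight: Entropy is maximized by uniform distributions and minimized by concentrated distributions.

- Uniform distributions have maximum entropy log₂(4) = 2.0000 bits
- The more "peaked" or concentrated a distribution, the lower its entropy

Entropies:
  H(A) = 1.8862 bits
  H(B) = 1.0951 bits
  H(C) = 2.0000 bits

Ranking: C > A > B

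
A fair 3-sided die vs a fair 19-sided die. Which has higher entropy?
19-sided die

Both are uniform distributions; for uniform over n outcomes, H = log₂(n). H(3-sided) = log₂(3) = 1.585 bits and H(19-sided) = log₂(19) = 4.248 bits. More outcomes in a uniform distribution means higher entropy.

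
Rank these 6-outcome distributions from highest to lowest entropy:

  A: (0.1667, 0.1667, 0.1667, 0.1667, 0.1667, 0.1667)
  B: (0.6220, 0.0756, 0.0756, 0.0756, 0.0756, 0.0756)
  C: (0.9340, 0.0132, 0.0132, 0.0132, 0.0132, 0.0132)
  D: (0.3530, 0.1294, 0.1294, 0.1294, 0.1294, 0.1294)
A > D > B > C

Key insight: Entropy is maximized by uniform distributions and minimized by concentrated distributions.

Entropies:
  H(A) = 2.5850 bits
  H(B) = 1.8343 bits
  H(C) = 0.5041 bits
  H(D) = 2.4390 bits

Ranking: A > D > B > C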